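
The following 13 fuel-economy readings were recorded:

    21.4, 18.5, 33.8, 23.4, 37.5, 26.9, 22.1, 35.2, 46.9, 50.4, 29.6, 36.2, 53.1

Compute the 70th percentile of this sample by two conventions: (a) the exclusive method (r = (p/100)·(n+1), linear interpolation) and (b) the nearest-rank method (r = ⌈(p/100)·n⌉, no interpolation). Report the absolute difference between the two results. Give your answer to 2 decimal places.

0.26

Sorted: 18.5, 21.4, 22.1, 23.4, 26.9, 29.6, 33.8, 35.2, 36.2, 37.5, 46.9, 50.4, 53.1.
n = 13.
(a) r = 9.8; between ranks 9 (36.2) and 10 (37.5): 37.24.
(b) the nearest-rank method: rank 10 → 37.5.
|37.24 − 37.5| = 0.26.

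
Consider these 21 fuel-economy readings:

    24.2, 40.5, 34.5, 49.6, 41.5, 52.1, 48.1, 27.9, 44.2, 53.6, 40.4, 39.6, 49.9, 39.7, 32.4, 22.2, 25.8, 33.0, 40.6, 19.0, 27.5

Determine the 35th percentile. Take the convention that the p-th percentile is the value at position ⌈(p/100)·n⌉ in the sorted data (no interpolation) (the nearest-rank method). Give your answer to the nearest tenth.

33.0

Sorted: 19.0, 22.2, 24.2, 25.8, 27.5, 27.9, 32.4, 33.0, 34.5, 39.6, 39.7, 40.4, 40.5, 40.6, 41.5, 44.2, 48.1, 49.6, 49.9, 52.1, 53.6.
n = 21.
Position = ⌈35/100 · 21⌉ = ⌈7.35⌉ = 8.
The value at rank 8 is 33.0.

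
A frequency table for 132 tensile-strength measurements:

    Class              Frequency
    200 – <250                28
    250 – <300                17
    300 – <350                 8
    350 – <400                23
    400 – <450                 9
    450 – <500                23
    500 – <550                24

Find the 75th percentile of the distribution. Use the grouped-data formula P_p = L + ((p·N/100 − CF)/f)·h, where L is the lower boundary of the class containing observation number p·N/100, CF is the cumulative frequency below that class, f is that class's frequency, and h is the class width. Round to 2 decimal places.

N = 132; target position k = 75/100 · 132 = 99.
Cumulative frequencies: 28, 45, 53, 76, 85, 108, 132.
Observation 99 falls in the class 450 – <500.
L = 450, CF = 85, f = 23, h = 50.
P75 = 450 + ((99 − 85)/23)·50 = 450 + 30.4348 = 480.435.

480.43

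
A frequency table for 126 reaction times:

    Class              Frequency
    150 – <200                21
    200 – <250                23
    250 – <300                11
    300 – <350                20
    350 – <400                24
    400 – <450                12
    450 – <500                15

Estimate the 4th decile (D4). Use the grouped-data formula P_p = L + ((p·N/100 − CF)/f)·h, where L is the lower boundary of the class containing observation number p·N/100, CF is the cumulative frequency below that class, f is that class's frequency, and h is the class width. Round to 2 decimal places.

N = 126; target position k = 40/100 · 126 = 50.4.
Cumulative frequencies: 21, 44, 55, 75, 99, 111, 126.
Observation 50.4 falls in the class 250 – <300.
L = 250, CF = 44, f = 11, h = 50.
P40 = 250 + ((50.4 − 44)/11)·50 = 250 + 29.0909 = 279.091.

279.09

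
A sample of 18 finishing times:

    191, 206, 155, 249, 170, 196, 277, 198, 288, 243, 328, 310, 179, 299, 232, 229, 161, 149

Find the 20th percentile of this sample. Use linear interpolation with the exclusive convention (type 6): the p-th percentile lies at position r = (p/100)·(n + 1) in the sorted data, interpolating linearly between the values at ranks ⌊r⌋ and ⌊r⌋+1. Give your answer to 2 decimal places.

168.20

Sorted: 149, 155, 161, 170, 179, 191, 196, 198, 206, 229, 232, 243, 249, 277, 288, 299, 310, 328.
n = 18.
r = (20/100)·(18 + 1) = 3.8.
Rank 3 is 161 and rank 4 is 170.
Interpolate: 161 + 0.8·(170 − 161) = 161 + 0.8·9 = 168.2.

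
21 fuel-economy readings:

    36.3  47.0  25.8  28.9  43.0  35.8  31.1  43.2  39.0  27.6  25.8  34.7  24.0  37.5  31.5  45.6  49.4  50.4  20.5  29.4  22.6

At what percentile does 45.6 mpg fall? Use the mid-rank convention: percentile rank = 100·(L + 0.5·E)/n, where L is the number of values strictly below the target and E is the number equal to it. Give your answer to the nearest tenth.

Sorted: 20.5, 22.6, 24.0, 25.8, 25.8, 27.6, 28.9, 29.4, 31.1, 31.5, 34.7, 35.8, 36.3, 37.5, 39.0, 43.0, 43.2, 45.6, 47.0, 49.4, 50.4.
Count below 45.6: L = 17; count equal: E = 1; n = 21.
Percentile rank = 100·(17 + 0.5·1)/21 = 100·17.5/21 = 83.33.

83.3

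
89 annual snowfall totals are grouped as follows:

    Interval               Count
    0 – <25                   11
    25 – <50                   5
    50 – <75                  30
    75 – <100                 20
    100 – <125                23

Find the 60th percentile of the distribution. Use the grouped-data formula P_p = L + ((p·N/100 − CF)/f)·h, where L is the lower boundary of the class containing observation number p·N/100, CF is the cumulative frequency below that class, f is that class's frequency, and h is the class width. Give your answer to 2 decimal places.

N = 89; target position k = 60/100 · 89 = 53.4.
Cumulative frequencies: 11, 16, 46, 66, 89.
Observation 53.4 falls in the class 75 – <100.
L = 75, CF = 46, f = 20, h = 25.
P60 = 75 + ((53.4 − 46)/20)·25 = 75 + 9.25 = 84.25.

84.25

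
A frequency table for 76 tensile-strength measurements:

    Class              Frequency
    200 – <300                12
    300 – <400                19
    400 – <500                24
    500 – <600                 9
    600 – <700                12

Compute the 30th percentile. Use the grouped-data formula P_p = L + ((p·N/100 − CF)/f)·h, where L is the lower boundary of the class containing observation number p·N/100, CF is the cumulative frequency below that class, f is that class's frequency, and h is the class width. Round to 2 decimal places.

N = 76; target position k = 30/100 · 76 = 22.8.
Cumulative frequencies: 12, 31, 55, 64, 76.
Observation 22.8 falls in the class 300 – <400.
L = 300, CF = 12, f = 19, h = 100.
P30 = 300 + ((22.8 − 12)/19)·100 = 300 + 56.8421 = 356.842.

356.84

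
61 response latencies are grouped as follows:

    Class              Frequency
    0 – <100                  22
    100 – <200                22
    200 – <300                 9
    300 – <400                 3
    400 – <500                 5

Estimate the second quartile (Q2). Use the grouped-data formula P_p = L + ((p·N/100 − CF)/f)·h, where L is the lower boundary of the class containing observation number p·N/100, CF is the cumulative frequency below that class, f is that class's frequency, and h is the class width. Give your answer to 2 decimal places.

138.64

N = 61; target position k = 50/100 · 61 = 30.5.
Cumulative frequencies: 22, 44, 53, 56, 61.
Observation 30.5 falls in the class 100 – <200.
L = 100, CF = 22, f = 22, h = 100.
P50 = 100 + ((30.5 − 22)/22)·100 = 100 + 38.6364 = 138.636.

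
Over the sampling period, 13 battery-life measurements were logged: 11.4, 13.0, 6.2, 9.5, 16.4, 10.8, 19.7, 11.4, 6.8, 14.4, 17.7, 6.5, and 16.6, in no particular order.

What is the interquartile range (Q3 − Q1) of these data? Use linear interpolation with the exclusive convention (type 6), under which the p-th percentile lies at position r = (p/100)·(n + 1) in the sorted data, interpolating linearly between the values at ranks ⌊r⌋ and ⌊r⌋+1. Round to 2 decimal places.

8.35

Sorted: 6.2, 6.5, 6.8, 9.5, 10.8, 11.4, 11.4, 13.0, 14.4, 16.4, 16.6, 17.7, 19.7.
n = 13.
P25: r = 3.5; ranks 3–4 are 6.8, 9.5; interpolating gives 8.15.
P75: r = 10.5; ranks 10–11 are 16.4, 16.6; interpolating gives 16.5.
Difference: 16.5 − 8.15 = 8.35.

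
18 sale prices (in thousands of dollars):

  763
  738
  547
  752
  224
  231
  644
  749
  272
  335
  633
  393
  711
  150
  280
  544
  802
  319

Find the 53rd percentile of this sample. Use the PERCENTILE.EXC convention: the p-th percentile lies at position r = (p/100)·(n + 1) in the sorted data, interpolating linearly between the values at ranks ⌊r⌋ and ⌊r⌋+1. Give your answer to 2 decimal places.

Sorted: 150, 224, 231, 272, 280, 319, 335, 393, 544, 547, 633, 644, 711, 738, 749, 752, 763, 802.
n = 18.
r = (53/100)·(18 + 1) = 10.07.
Rank 10 is 547 and rank 11 is 633.
Interpolate: 547 + 0.07·(633 − 547) = 547 + 0.07·86 = 553.02.

553.02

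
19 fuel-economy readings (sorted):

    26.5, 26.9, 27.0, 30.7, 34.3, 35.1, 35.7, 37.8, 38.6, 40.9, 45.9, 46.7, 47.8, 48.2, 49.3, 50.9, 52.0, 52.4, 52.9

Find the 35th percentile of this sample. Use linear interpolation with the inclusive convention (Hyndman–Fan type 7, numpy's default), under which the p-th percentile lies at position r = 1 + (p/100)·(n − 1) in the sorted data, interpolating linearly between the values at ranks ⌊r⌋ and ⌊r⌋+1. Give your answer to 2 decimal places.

36.33

n = 19.
r = 1 + (35/100)·(19 − 1) = 1 + 6.3 = 7.3.
Rank 7 is 35.7 and rank 8 is 37.8.
Interpolate: 35.7 + 0.3·(37.8 − 35.7) = 35.7 + 0.3·2.1 = 36.33.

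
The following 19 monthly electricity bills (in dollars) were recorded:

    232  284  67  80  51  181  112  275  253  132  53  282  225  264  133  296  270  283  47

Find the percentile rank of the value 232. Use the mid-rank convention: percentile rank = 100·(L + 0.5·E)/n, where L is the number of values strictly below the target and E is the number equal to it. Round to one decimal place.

55.3

Sorted: 47, 51, 53, 67, 80, 112, 132, 133, 181, 225, 232, 253, 264, 270, 275, 282, 283, 284, 296.
Count below 232: L = 10; count equal: E = 1; n = 19.
Percentile rank = 100·(10 + 0.5·1)/19 = 100·10.5/19 = 55.26.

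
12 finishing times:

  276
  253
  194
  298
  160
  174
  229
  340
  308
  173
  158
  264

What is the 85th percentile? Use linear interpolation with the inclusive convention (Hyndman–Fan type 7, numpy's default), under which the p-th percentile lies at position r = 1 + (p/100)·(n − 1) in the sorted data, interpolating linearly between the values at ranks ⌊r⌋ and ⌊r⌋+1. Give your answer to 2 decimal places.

Sorted: 158, 160, 173, 174, 194, 229, 253, 264, 276, 298, 308, 340.
n = 12.
r = 1 + (85/100)·(12 − 1) = 1 + 9.35 = 10.35.
Rank 10 is 298 and rank 11 is 308.
Interpolate: 298 + 0.35·(308 − 298) = 298 + 0.35·10 = 301.5.

301.50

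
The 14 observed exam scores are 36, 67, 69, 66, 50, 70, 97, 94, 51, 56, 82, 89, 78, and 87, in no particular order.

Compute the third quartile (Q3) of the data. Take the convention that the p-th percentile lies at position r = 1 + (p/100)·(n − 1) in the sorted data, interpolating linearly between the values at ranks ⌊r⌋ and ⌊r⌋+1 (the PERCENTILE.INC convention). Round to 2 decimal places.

Sorted: 36, 50, 51, 56, 66, 67, 69, 70, 78, 82, 87, 89, 94, 97.
n = 14.
r = 1 + (75/100)·(14 − 1) = 1 + 9.75 = 10.75.
Rank 10 is 82 and rank 11 is 87.
Interpolate: 82 + 0.75·(87 − 82) = 82 + 0.75·5 = 85.75.

85.75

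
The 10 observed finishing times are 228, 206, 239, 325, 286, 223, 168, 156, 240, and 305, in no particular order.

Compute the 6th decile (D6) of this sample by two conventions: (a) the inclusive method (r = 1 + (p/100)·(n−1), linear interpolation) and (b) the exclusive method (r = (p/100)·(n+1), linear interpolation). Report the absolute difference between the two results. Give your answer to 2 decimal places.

0.20

Sorted: 156, 168, 206, 223, 228, 239, 240, 286, 305, 325.
n = 10.
(a) r = 6.4; between ranks 6 (239) and 7 (240): 239.4.
(b) r = 6.6; between ranks 6 (239) and 7 (240): 239.6.
|239.4 − 239.6| = 0.2.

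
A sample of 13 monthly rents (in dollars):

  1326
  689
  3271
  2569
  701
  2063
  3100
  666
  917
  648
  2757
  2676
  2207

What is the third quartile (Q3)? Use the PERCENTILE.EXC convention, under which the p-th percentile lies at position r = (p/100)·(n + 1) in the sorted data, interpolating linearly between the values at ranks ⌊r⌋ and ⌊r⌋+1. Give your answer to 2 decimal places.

2716.50

Sorted: 648, 666, 689, 701, 917, 1326, 2063, 2207, 2569, 2676, 2757, 3100, 3271.
n = 13.
r = (75/100)·(13 + 1) = 10.5.
Rank 10 is 2676 and rank 11 is 2757.
Interpolate: 2676 + 0.5·(2757 − 2676) = 2676 + 0.5·81 = 2716.5.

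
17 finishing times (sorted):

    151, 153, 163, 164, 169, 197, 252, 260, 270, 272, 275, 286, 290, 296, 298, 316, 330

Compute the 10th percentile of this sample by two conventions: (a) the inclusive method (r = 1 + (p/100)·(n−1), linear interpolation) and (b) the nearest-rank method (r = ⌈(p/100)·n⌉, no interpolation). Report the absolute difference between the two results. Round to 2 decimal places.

6.00

n = 17.
(a) r = 2.6; between ranks 2 (153) and 3 (163): 159.
(b) the nearest-rank method: rank 2 → 153.
|159 − 153| = 6.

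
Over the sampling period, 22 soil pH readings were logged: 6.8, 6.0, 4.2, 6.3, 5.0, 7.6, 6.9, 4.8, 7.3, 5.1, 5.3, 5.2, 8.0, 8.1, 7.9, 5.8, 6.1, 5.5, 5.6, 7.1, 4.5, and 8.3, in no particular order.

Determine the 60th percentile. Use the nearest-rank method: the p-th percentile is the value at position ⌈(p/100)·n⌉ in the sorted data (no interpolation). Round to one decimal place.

6.8

Sorted: 4.2, 4.5, 4.8, 5.0, 5.1, 5.2, 5.3, 5.5, 5.6, 5.8, 6.0, 6.1, 6.3, 6.8, 6.9, 7.1, 7.3, 7.6, 7.9, 8.0, 8.1, 8.3.
n = 22.
Position = ⌈60/100 · 22⌉ = ⌈13.2⌉ = 14.
The value at rank 14 is 6.8.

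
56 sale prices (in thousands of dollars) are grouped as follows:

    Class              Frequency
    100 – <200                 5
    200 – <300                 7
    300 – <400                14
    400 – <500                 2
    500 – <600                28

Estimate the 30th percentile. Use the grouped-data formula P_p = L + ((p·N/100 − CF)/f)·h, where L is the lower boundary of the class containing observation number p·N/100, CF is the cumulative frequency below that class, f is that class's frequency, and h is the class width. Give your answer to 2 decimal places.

334.29

N = 56; target position k = 30/100 · 56 = 16.8.
Cumulative frequencies: 5, 12, 26, 28, 56.
Observation 16.8 falls in the class 300 – <400.
L = 300, CF = 12, f = 14, h = 100.
P30 = 300 + ((16.8 − 12)/14)·100 = 300 + 34.2857 = 334.286.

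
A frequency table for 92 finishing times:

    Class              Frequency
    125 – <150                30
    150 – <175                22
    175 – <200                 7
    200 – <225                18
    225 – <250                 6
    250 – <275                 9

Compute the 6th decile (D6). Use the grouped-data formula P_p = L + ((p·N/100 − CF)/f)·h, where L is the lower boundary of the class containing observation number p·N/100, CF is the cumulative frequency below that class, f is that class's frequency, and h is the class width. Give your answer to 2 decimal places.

N = 92; target position k = 60/100 · 92 = 55.2.
Cumulative frequencies: 30, 52, 59, 77, 83, 92.
Observation 55.2 falls in the class 175 – <200.
L = 175, CF = 52, f = 7, h = 25.
P60 = 175 + ((55.2 − 52)/7)·25 = 175 + 11.4286 = 186.429.

186.43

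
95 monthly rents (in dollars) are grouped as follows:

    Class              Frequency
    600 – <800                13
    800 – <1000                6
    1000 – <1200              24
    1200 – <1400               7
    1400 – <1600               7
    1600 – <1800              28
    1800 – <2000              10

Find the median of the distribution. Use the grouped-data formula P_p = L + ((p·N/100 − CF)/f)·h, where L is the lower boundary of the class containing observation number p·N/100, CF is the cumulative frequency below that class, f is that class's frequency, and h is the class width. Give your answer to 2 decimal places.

1328.57

N = 95; target position k = 50/100 · 95 = 47.5.
Cumulative frequencies: 13, 19, 43, 50, 57, 85, 95.
Observation 47.5 falls in the class 1200 – <1400.
L = 1200, CF = 43, f = 7, h = 200.
P50 = 1200 + ((47.5 − 43)/7)·200 = 1200 + 128.571 = 1328.57.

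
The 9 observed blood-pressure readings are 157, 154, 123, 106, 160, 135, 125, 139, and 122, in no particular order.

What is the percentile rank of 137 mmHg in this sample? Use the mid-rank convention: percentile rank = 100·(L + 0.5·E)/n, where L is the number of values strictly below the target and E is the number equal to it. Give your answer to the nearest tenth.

55.6

Sorted: 106, 122, 123, 125, 135, 139, 154, 157, 160.
Count below 137: L = 5; count equal: E = 0; n = 9.
Percentile rank = 100·(5 + 0.5·0)/9 = 100·5/9 = 55.56.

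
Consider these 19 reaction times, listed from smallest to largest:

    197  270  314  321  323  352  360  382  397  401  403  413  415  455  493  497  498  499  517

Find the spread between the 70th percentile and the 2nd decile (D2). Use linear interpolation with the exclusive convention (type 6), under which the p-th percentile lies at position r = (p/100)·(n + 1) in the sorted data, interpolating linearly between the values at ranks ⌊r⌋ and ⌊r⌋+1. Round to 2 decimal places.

134.00

n = 19.
P20: r = 4 (integer) → 321.
P70: r = 14 (integer) → 455.
Difference: 455 − 321 = 134.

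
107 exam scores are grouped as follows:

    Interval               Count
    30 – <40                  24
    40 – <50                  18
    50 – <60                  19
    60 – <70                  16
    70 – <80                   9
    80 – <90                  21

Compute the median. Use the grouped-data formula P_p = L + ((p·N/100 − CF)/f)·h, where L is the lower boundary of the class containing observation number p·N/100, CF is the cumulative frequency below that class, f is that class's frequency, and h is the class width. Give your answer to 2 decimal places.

N = 107; target position k = 50/100 · 107 = 53.5.
Cumulative frequencies: 24, 42, 61, 77, 86, 107.
Observation 53.5 falls in the class 50 – <60.
L = 50, CF = 42, f = 19, h = 10.
P50 = 50 + ((53.5 − 42)/19)·10 = 50 + 6.05263 = 56.0526.

56.05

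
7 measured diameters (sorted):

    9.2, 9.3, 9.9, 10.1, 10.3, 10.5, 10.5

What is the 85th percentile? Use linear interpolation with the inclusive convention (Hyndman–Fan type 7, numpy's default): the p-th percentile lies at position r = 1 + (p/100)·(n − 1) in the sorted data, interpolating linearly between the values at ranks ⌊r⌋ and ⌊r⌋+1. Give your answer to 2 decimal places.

n = 7.
r = 1 + (85/100)·(7 − 1) = 1 + 5.1 = 6.1.
Rank 6 is 10.5 and rank 7 is 10.5.
Interpolate: 10.5 + 0.1·(10.5 − 10.5) = 10.5 + 0.1·0 = 10.5.

10.50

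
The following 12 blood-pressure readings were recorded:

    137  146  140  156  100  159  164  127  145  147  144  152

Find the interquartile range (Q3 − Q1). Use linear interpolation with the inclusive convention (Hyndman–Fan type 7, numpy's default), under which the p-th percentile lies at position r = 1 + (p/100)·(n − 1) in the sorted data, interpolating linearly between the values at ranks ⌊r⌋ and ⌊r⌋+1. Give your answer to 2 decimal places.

13.75

Sorted: 100, 127, 137, 140, 144, 145, 146, 147, 152, 156, 159, 164.
n = 12.
P25: r = 3.75; ranks 3–4 are 137, 140; interpolating gives 139.25.
P75: r = 9.25; ranks 9–10 are 152, 156; interpolating gives 153.
Difference: 153 − 139.25 = 13.75.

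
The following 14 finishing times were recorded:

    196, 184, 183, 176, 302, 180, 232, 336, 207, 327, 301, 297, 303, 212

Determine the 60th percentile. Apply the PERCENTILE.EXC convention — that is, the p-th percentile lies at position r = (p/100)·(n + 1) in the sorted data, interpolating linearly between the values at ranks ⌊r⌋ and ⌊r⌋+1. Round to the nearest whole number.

297

Sorted: 176, 180, 183, 184, 196, 207, 212, 232, 297, 301, 302, 303, 327, 336.
n = 14.
r = (60/100)·(14 + 1) = 9.
r is an integer, so P60 is the value at rank 9: 297.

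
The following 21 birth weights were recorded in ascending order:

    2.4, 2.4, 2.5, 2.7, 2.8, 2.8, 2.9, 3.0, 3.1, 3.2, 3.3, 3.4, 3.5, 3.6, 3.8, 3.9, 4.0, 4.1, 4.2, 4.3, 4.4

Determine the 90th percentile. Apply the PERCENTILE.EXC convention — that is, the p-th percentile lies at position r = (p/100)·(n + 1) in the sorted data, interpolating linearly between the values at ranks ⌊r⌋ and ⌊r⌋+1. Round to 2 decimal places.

4.28

n = 21.
r = (90/100)·(21 + 1) = 19.8.
Rank 19 is 4.2 and rank 20 is 4.3.
Interpolate: 4.2 + 0.8·(4.3 − 4.2) = 4.2 + 0.8·0.1 = 4.28.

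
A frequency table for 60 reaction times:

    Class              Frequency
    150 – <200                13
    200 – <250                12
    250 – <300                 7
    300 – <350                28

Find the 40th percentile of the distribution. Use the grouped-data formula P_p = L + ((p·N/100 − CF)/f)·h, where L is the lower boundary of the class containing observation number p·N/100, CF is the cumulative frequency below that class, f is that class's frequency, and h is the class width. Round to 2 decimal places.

N = 60; target position k = 40/100 · 60 = 24.
Cumulative frequencies: 13, 25, 32, 60.
Observation 24 falls in the class 200 – <250.
L = 200, CF = 13, f = 12, h = 50.
P40 = 200 + ((24 − 13)/12)·50 = 200 + 45.8333 = 245.833.

245.83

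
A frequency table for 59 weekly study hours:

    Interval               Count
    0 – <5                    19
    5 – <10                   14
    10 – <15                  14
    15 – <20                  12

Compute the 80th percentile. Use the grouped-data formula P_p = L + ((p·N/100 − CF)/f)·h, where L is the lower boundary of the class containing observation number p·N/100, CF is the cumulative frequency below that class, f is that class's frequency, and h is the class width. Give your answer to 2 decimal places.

N = 59; target position k = 80/100 · 59 = 47.2.
Cumulative frequencies: 19, 33, 47, 59.
Observation 47.2 falls in the class 15 – <20.
L = 15, CF = 47, f = 12, h = 5.
P80 = 15 + ((47.2 − 47)/12)·5 = 15 + 0.0833333 = 15.0833.

15.08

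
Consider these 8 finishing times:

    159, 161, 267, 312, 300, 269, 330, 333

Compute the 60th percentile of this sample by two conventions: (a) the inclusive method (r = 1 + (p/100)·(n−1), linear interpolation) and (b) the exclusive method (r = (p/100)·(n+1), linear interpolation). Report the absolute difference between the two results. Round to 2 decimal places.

Sorted: 159, 161, 267, 269, 300, 312, 330, 333.
n = 8.
(a) r = 5.2; between ranks 5 (300) and 6 (312): 302.4.
(b) r = 5.4; between ranks 5 (300) and 6 (312): 304.8.
|302.4 − 304.8| = 2.4.

2.40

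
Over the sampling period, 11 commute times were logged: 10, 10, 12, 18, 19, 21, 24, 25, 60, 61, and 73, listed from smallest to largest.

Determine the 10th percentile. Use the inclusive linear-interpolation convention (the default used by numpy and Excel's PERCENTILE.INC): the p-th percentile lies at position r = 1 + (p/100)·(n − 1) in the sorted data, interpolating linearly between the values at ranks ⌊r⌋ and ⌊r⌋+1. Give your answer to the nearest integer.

n = 11.
r = 1 + (10/100)·(11 − 1) = 1 + 1 = 2.
r is an integer, so P10 is the value at rank 2: 10.

10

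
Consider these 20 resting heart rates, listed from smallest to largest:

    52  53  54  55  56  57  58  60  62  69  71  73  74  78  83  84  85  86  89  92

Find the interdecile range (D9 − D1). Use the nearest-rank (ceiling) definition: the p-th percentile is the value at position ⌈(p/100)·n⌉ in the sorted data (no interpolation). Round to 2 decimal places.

n = 20.
P10: rank ⌈10/100·20⌉ = 2 → 53.
P90: rank ⌈90/100·20⌉ = 18 → 86.
Difference: 86 − 53 = 33.

33.00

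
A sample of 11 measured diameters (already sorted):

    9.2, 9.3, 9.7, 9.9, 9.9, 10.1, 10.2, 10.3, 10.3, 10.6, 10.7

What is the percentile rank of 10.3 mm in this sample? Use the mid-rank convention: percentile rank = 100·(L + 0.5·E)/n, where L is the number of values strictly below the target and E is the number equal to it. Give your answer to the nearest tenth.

72.7

Count below 10.3: L = 7; count equal: E = 2; n = 11.
Percentile rank = 100·(7 + 0.5·2)/11 = 100·8/11 = 72.73.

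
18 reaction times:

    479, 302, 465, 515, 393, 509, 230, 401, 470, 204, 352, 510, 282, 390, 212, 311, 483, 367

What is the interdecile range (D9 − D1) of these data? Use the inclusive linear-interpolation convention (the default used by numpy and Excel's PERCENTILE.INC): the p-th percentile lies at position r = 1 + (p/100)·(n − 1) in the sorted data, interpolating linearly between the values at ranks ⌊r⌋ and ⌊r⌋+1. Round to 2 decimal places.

Sorted: 204, 212, 230, 282, 302, 311, 352, 367, 390, 393, 401, 465, 470, 479, 483, 509, 510, 515.
n = 18.
P10: r = 2.7; ranks 2–3 are 212, 230; interpolating gives 224.6.
P90: r = 16.3; ranks 16–17 are 509, 510; interpolating gives 509.3.
Difference: 509.3 − 224.6 = 284.7.

284.70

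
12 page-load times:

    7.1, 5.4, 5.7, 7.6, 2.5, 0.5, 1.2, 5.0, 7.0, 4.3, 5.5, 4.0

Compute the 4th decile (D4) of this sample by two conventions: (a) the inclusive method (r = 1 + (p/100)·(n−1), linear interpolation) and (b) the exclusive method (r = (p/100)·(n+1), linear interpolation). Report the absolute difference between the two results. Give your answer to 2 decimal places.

Sorted: 0.5, 1.2, 2.5, 4.0, 4.3, 5.0, 5.4, 5.5, 5.7, 7.0, 7.1, 7.6.
n = 12.
(a) r = 5.4; between ranks 5 (4.3) and 6 (5.0): 4.58.
(b) r = 5.2; between ranks 5 (4.3) and 6 (5.0): 4.44.
|4.58 − 4.44| = 0.14.

0.14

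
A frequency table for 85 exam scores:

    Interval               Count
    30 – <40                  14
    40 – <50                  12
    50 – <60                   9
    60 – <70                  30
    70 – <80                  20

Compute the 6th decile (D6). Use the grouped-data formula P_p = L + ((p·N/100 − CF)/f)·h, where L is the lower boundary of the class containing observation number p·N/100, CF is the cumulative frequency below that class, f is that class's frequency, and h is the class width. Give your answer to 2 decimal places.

65.33

N = 85; target position k = 60/100 · 85 = 51.
Cumulative frequencies: 14, 26, 35, 65, 85.
Observation 51 falls in the class 60 – <70.
L = 60, CF = 35, f = 30, h = 10.
P60 = 60 + ((51 − 35)/30)·10 = 60 + 5.33333 = 65.3333.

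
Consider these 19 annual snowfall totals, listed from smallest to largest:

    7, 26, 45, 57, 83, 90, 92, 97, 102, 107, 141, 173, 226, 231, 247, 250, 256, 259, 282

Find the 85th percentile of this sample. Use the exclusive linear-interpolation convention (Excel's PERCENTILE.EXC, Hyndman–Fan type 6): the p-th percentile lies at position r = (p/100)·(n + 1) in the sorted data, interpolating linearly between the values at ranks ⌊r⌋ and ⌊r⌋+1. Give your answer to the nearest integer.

256

n = 19.
r = (85/100)·(19 + 1) = 17.
r is an integer, so P85 is the value at rank 17: 256.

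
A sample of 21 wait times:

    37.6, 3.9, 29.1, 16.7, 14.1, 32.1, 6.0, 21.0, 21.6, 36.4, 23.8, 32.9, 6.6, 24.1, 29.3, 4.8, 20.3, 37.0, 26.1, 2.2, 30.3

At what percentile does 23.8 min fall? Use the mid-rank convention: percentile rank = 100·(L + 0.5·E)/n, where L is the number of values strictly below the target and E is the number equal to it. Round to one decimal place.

Sorted: 2.2, 3.9, 4.8, 6.0, 6.6, 14.1, 16.7, 20.3, 21.0, 21.6, 23.8, 24.1, 26.1, 29.1, 29.3, 30.3, 32.1, 32.9, 36.4, 37.0, 37.6.
Count below 23.8: L = 10; count equal: E = 1; n = 21.
Percentile rank = 100·(10 + 0.5·1)/21 = 100·10.5/21 = 50.

50.0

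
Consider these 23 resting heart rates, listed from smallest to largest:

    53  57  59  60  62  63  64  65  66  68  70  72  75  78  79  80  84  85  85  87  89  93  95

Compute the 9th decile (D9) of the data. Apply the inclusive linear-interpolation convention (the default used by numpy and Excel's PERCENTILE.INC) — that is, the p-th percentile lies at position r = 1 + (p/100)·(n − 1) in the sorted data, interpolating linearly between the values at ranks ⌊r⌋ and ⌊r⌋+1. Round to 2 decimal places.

n = 23.
r = 1 + (90/100)·(23 − 1) = 1 + 19.8 = 20.8.
Rank 20 is 87 and rank 21 is 89.
Interpolate: 87 + 0.8·(89 − 87) = 87 + 0.8·2 = 88.6.

88.60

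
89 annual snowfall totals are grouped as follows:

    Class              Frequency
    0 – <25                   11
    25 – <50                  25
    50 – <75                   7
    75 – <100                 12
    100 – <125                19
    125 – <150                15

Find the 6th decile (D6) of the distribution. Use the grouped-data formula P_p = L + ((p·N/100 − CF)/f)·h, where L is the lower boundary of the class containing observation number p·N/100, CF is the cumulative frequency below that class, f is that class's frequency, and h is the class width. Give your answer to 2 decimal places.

96.67

N = 89; target position k = 60/100 · 89 = 53.4.
Cumulative frequencies: 11, 36, 43, 55, 74, 89.
Observation 53.4 falls in the class 75 – <100.
L = 75, CF = 43, f = 12, h = 25.
P60 = 75 + ((53.4 − 43)/12)·25 = 75 + 21.6667 = 96.6667.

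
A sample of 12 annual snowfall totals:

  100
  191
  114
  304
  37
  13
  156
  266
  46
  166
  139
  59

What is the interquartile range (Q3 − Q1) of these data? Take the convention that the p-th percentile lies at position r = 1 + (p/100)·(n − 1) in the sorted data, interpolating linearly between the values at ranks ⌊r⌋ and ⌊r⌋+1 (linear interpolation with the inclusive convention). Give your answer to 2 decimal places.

Sorted: 13, 37, 46, 59, 100, 114, 139, 156, 166, 191, 266, 304.
n = 12.
P25: r = 3.75; ranks 3–4 are 46, 59; interpolating gives 55.75.
P75: r = 9.25; ranks 9–10 are 166, 191; interpolating gives 172.25.
Difference: 172.25 − 55.75 = 116.5.

116.50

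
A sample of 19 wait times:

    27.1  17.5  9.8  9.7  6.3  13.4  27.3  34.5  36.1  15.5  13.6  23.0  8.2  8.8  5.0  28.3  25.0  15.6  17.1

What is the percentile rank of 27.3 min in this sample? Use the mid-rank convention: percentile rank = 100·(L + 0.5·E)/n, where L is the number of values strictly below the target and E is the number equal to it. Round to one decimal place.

Sorted: 5.0, 6.3, 8.2, 8.8, 9.7, 9.8, 13.4, 13.6, 15.5, 15.6, 17.1, 17.5, 23.0, 25.0, 27.1, 27.3, 28.3, 34.5, 36.1.
Count below 27.3: L = 15; count equal: E = 1; n = 19.
Percentile rank = 100·(15 + 0.5·1)/19 = 100·15.5/19 = 81.58.

81.6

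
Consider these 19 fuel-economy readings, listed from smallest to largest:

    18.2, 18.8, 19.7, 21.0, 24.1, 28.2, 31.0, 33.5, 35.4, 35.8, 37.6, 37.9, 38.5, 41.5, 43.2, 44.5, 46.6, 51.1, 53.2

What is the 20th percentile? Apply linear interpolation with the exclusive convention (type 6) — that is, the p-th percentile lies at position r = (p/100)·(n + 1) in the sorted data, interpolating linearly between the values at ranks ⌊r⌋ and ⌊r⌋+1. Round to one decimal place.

n = 19.
r = (20/100)·(19 + 1) = 4.
r is an integer, so P20 is the value at rank 4: 21.0.

21.0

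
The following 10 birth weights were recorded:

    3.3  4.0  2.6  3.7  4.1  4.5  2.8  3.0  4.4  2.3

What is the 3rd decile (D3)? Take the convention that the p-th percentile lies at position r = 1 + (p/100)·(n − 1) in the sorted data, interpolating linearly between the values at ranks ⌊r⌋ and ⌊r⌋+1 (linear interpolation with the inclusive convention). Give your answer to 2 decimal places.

Sorted: 2.3, 2.6, 2.8, 3.0, 3.3, 3.7, 4.0, 4.1, 4.4, 4.5.
n = 10.
r = 1 + (30/100)·(10 − 1) = 1 + 2.7 = 3.7.
Rank 3 is 2.8 and rank 4 is 3.0.
Interpolate: 2.8 + 0.7·(3.0 − 2.8) = 2.8 + 0.7·0.2 = 2.94.

2.94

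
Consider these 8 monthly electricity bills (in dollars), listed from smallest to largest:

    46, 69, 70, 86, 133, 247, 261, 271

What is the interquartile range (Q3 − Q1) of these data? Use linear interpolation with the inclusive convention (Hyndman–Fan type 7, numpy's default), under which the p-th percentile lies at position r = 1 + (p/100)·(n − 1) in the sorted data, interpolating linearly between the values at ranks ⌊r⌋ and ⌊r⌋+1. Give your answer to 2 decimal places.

180.75

n = 8.
P25: r = 2.75; ranks 2–3 are 69, 70; interpolating gives 69.75.
P75: r = 6.25; ranks 6–7 are 247, 261; interpolating gives 250.5.
Difference: 250.5 − 69.75 = 180.75.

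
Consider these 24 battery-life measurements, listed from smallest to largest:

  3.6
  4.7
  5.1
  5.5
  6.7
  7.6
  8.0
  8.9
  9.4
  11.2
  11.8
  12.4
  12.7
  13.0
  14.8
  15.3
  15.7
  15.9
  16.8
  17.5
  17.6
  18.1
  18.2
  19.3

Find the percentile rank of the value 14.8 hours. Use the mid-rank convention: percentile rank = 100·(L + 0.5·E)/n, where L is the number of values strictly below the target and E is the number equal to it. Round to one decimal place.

Count below 14.8: L = 14; count equal: E = 1; n = 24.
Percentile rank = 100·(14 + 0.5·1)/24 = 100·14.5/24 = 60.42.

60.4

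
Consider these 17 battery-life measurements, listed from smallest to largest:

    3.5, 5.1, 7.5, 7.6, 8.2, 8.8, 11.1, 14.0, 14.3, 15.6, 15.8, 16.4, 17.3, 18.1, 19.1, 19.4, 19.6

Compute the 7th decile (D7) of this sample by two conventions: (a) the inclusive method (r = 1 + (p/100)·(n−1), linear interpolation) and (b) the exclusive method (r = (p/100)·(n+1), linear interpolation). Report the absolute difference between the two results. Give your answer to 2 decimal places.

0.36

n = 17.
(a) r = 12.2; between ranks 12 (16.4) and 13 (17.3): 16.58.
(b) r = 12.6; between ranks 12 (16.4) and 13 (17.3): 16.94.
|16.58 − 16.94| = 0.36.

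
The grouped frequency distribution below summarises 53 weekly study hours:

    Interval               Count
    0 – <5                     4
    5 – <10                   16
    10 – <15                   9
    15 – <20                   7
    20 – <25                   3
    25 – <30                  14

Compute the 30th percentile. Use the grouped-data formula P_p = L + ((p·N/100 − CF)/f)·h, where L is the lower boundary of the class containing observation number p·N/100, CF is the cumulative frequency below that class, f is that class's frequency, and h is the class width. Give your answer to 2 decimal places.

8.72

N = 53; target position k = 30/100 · 53 = 15.9.
Cumulative frequencies: 4, 20, 29, 36, 39, 53.
Observation 15.9 falls in the class 5 – <10.
L = 5, CF = 4, f = 16, h = 5.
P30 = 5 + ((15.9 − 4)/16)·5 = 5 + 3.71875 = 8.71875.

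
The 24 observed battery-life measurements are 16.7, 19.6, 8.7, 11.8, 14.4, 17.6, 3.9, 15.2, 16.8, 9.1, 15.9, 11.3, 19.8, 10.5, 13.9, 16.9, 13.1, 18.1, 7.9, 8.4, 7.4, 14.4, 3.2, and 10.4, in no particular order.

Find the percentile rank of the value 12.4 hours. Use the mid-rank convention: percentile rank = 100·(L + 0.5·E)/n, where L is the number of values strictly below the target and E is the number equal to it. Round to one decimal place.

45.8

Sorted: 3.2, 3.9, 7.4, 7.9, 8.4, 8.7, 9.1, 10.4, 10.5, 11.3, 11.8, 13.1, 13.9, 14.4, 14.4, 15.2, 15.9, 16.7, 16.8, 16.9, 17.6, 18.1, 19.6, 19.8.
Count below 12.4: L = 11; count equal: E = 0; n = 24.
Percentile rank = 100·(11 + 0.5·0)/24 = 100·11/24 = 45.83.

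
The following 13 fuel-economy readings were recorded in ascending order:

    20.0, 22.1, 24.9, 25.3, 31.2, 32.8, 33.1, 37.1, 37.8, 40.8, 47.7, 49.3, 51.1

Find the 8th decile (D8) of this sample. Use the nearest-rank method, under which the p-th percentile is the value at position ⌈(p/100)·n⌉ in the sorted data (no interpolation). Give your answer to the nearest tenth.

47.7

n = 13.
Position = ⌈80/100 · 13⌉ = ⌈10.4⌉ = 11.
The value at rank 11 is 47.7.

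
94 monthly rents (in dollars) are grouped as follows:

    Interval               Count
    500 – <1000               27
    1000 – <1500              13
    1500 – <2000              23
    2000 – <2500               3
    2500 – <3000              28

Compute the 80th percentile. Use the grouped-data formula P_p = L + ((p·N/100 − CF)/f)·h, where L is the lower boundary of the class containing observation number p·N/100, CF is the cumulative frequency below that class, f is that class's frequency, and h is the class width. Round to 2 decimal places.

N = 94; target position k = 80/100 · 94 = 75.2.
Cumulative frequencies: 27, 40, 63, 66, 94.
Observation 75.2 falls in the class 2500 – <3000.
L = 2500, CF = 66, f = 28, h = 500.
P80 = 2500 + ((75.2 − 66)/28)·500 = 2500 + 164.286 = 2664.29.

2664.29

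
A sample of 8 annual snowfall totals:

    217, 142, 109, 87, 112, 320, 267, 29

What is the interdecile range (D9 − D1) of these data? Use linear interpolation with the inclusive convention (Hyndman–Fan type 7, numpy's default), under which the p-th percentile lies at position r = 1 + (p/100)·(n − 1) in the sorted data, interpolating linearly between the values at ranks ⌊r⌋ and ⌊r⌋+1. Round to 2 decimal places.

Sorted: 29, 87, 109, 112, 142, 217, 267, 320.
n = 8.
P10: r = 1.7; ranks 1–2 are 29, 87; interpolating gives 69.6.
P90: r = 7.3; ranks 7–8 are 267, 320; interpolating gives 282.9.
Difference: 282.9 − 69.6 = 213.3.

213.30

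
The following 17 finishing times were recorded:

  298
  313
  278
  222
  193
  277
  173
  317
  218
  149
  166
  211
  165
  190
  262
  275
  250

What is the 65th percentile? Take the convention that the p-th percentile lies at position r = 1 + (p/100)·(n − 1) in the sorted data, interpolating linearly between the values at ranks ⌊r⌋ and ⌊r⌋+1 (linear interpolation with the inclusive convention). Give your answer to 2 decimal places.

Sorted: 149, 165, 166, 173, 190, 193, 211, 218, 222, 250, 262, 275, 277, 278, 298, 313, 317.
n = 17.
r = 1 + (65/100)·(17 − 1) = 1 + 10.4 = 11.4.
Rank 11 is 262 and rank 12 is 275.
Interpolate: 262 + 0.4·(275 − 262) = 262 + 0.4·13 = 267.2.

267.20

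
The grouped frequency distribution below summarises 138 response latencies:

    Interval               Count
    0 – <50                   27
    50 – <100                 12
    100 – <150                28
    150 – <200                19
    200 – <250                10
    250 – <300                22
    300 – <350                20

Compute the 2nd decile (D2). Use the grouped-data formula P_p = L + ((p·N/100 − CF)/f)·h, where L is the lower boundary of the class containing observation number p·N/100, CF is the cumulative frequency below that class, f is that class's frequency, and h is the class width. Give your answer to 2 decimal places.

52.50

N = 138; target position k = 20/100 · 138 = 27.6.
Cumulative frequencies: 27, 39, 67, 86, 96, 118, 138.
Observation 27.6 falls in the class 50 – <100.
L = 50, CF = 27, f = 12, h = 50.
P20 = 50 + ((27.6 − 27)/12)·50 = 50 + 2.5 = 52.5.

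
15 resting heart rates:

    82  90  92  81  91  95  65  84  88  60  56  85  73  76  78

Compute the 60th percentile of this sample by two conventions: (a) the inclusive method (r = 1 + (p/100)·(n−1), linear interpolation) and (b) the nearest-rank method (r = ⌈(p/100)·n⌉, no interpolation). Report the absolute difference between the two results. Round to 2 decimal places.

Sorted: 56, 60, 65, 73, 76, 78, 81, 82, 84, 85, 88, 90, 91, 92, 95.
n = 15.
(a) r = 9.4; between ranks 9 (84) and 10 (85): 84.4.
(b) the nearest-rank method: rank 9 → 84.
|84.4 − 84| = 0.4.

0.40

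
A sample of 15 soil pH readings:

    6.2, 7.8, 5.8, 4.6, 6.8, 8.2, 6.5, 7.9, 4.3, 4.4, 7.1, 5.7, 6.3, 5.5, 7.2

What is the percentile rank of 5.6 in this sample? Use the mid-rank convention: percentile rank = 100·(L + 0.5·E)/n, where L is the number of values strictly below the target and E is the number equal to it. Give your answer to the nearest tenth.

Sorted: 4.3, 4.4, 4.6, 5.5, 5.7, 5.8, 6.2, 6.3, 6.5, 6.8, 7.1, 7.2, 7.8, 7.9, 8.2.
Count below 5.6: L = 4; count equal: E = 0; n = 15.
Percentile rank = 100·(4 + 0.5·0)/15 = 100·4/15 = 26.67.

26.7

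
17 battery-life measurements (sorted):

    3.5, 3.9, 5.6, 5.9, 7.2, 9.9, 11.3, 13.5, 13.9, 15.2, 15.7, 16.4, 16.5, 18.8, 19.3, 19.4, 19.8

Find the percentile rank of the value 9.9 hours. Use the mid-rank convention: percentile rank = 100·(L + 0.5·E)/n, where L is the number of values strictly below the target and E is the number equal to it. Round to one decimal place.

32.4

Count below 9.9: L = 5; count equal: E = 1; n = 17.
Percentile rank = 100·(5 + 0.5·1)/17 = 100·5.5/17 = 32.35.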